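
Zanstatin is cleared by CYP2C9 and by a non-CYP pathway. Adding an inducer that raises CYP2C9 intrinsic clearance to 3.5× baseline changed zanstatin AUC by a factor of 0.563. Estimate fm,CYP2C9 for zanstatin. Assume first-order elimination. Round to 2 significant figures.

Write x for the fraction cleared via CYP2C9. The observed AUC change means clearance rose to 1/0.563 = 1.776 of baseline.
Setting x·3.5 + (1 − x) = 1.776 and solving: x = (1.776 − 1)/(3.5 − 1) = 0.31.

0.31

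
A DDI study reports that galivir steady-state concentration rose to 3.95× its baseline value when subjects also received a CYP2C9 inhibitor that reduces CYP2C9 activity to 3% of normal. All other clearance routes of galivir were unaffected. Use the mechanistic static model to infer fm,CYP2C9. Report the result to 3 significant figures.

0.770

Let x = fm,CYP2C9. Because steady-state concentration ∝ 1/CL, relative clearance fell to 1/3.95 = 0.2532.
Setting x·0.03 + (1 − x) = 0.2532 and solving: x = (0.2532 − 1)/(0.03 − 1) = 0.770.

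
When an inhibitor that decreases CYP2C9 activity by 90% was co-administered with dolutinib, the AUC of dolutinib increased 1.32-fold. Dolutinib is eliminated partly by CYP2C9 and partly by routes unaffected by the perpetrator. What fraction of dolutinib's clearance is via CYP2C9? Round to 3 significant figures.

0.269

CL'/CL = 1 / 1.32 = 0.7576
0.1·fm + (1 − fm) = 0.7576
fm = (0.7576 − 1) / (0.1 − 1) = 0.269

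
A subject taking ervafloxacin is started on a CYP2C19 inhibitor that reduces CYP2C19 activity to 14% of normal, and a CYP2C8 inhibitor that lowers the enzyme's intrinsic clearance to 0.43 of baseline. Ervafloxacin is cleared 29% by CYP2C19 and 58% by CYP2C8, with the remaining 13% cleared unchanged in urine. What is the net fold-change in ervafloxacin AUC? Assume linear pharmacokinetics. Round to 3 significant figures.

The CYP2C19 pathway (29% of clearance) is reduced to 0.14× activity: 0.29 × 0.14 = 0.0406.
The CYP2C8 pathway (58% of clearance) falls to 0.43× activity: 0.58 × 0.43 = 0.2494.
Non-CYP routes (13%) are unchanged.
New clearance relative to baseline: 0.0406 + 0.2494 + 0.13 = 0.42.
Net AUC ratio = 1 / 0.42 = 2.38.

2.38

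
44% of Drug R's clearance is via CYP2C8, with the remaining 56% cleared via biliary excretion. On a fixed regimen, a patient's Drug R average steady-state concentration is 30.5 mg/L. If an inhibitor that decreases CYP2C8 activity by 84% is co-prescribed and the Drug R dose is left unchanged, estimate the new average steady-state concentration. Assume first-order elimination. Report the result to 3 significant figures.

The CYP2C8 pathway (44% of clearance) is reduced to 0.16× activity: 0.44 × 0.16 = 0.0704.
The remaining 56% of clearance is unaffected.
Relative clearance = 0.0704 + 0.56 = 0.6304.
New average steady-state concentration = baseline ÷ relative clearance = 30.5 / 0.6304 = 48.4 mg/L.

48.4 mg/L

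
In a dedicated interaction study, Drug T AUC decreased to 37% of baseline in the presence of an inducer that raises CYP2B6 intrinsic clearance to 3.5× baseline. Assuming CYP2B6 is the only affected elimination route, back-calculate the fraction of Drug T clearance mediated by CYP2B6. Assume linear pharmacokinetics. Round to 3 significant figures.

Let fm be the CYP2B6 fraction. New clearance relative to baseline = fm × 3.5 + (1 − fm).
AUC ratio = 1 / (new CL fraction), so new CL fraction = 1 / 0.370 = 2.703.
fm × 3.5 + 1 − fm = 2.703  ⇒  fm × (3.5 − 1) = 1.703  ⇒  fm = 0.681.

0.681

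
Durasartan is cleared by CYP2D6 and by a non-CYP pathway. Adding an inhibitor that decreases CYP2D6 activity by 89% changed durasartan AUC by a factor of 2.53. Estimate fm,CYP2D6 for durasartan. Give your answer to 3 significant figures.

0.679

Write x for the fraction cleared via CYP2D6. The observed AUC change means clearance fell to 1/2.53 = 0.3953 of baseline.
Setting x·0.11 + (1 − x) = 0.3953 and solving: x = (0.3953 − 1)/(0.11 − 1) = 0.679.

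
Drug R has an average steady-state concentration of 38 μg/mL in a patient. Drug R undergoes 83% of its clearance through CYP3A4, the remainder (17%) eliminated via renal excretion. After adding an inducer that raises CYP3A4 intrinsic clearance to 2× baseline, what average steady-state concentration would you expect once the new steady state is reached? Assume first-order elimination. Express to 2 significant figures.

21 μg/mL

CYP3A4: 0.83 × 2 = 1.66
Other: 0.17 (unchanged)
New clearance relative to baseline: 1.66 + 0.17 = 1.83.
Average steady-state concentration ∝ 1/CL, so new value = 38 / 1.83 = 21 μg/mL.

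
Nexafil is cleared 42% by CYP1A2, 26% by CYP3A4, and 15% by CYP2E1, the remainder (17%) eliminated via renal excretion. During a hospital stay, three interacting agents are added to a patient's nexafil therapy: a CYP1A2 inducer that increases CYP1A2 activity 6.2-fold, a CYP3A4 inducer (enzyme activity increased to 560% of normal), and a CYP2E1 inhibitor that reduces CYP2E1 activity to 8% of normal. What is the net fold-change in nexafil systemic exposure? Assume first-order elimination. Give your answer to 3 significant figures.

CYP1A2: 0.42 × 6.2 = 2.604
CYP3A4: 0.26 × 5.6 = 1.456
CYP2E1: 0.15 × 0.08 = 0.012
Other: 0.17 (unchanged)
Relative clearance = 2.604 + 1.456 + 0.012 + 0.17 = 4.242.
Net systemic exposure ratio = 1 / 4.242 = 0.236.

0.236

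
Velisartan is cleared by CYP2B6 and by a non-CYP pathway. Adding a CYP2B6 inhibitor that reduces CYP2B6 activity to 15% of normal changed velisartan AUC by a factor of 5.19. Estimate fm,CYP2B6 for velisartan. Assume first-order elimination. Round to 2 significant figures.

CL'/CL = 1 / 5.19 = 0.1927
0.15·fm + (1 − fm) = 0.1927
fm = (0.1927 − 1) / (0.15 − 1) = 0.95

0.95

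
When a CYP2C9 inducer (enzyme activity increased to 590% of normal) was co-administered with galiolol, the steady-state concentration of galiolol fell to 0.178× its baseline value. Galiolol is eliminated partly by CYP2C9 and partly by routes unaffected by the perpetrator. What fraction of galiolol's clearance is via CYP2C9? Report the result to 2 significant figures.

CL'/CL = 1 / 0.178 = 5.618
5.9·fm + (1 − fm) = 5.618
fm = (5.618 − 1) / (5.9 − 1) = 0.94

0.94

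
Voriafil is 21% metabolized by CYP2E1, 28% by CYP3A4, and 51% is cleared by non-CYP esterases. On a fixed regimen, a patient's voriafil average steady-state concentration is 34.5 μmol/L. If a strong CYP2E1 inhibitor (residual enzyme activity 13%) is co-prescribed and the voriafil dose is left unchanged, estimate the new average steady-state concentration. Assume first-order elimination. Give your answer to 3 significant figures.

42.2 μmol/L

The CYP2E1 pathway (21% of clearance) is reduced to 0.13× activity: 0.21 × 0.13 = 0.0273.
CYP3A4 (28%) and the residual 51% are unaffected.
Relative clearance = 0.0273 + 0.28 + 0.51 = 0.8173.
Average steady-state concentration ∝ 1/CL, so new value = 34.5 / 0.8173 = 42.2 μmol/L.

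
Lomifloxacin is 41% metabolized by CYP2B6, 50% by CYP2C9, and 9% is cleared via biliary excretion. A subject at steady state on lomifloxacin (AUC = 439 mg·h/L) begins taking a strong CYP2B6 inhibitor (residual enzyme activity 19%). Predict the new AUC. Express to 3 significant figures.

657 mg·h/L

The CYP2B6 pathway (41% of clearance) is reduced to 0.19× activity: 0.41 × 0.19 = 0.0779.
CYP2C9 (50%) and the residual 9% are unaffected.
CL_new/CL_old = 0.0779 + 0.5 + 0.09 = 0.6679.
AUC ∝ 1/CL, so new value = 439 / 0.6679 = 657 mg·h/L.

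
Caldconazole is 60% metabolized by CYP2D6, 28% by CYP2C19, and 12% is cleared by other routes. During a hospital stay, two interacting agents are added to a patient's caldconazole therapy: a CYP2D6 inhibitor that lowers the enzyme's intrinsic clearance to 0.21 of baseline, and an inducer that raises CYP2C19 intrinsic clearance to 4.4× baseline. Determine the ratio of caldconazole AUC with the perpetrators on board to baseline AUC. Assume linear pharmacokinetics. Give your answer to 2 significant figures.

0.68

CYP2D6: 0.6 × 0.21 = 0.126
CYP2C19: 0.28 × 4.4 = 1.232
Other: 0.12 (unchanged)
Relative clearance = 0.126 + 1.232 + 0.12 = 1.478.
AUC ∝ 1/CL: fold-change = 1 / 1.478 = 0.68.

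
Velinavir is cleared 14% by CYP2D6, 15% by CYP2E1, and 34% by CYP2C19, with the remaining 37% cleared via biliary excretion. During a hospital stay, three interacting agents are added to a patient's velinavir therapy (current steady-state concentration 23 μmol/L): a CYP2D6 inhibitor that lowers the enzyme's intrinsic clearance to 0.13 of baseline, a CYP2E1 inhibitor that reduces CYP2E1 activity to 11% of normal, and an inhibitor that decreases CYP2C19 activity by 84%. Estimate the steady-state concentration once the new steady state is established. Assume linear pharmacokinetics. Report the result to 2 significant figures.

CYP2D6: 0.14 × 0.13 = 0.0182
CYP2E1: 0.15 × 0.11 = 0.0165
CYP2C19: 0.34 × 0.16 = 0.0544
Other: 0.37 (unchanged)
New clearance relative to baseline: 0.0182 + 0.0165 + 0.0544 + 0.37 = 0.4591.
New steady-state concentration = 23 / 0.4591 = 50 μmol/L (concentration scales inversely with clearance).

50 μmol/L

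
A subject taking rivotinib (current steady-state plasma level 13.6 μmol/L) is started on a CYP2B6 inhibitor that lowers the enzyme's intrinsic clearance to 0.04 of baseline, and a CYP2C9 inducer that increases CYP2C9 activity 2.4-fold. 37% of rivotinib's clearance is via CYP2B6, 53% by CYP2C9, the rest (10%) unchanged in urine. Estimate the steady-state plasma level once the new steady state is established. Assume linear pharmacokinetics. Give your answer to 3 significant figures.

The CYP2B6 pathway (37% of clearance) is reduced to 0.04× activity: 0.37 × 0.04 = 0.0148.
The CYP2C9 pathway (53% of clearance) increases to 2.4× activity: 0.53 × 2.4 = 1.272.
Non-CYP routes (10%) are unchanged.
New clearance relative to baseline: 0.0148 + 1.272 + 0.1 = 1.3868.
Steady-state plasma level ∝ 1/CL: new value = 13.6 / 1.3868 = 9.81 μmol/L.

9.81 μmol/L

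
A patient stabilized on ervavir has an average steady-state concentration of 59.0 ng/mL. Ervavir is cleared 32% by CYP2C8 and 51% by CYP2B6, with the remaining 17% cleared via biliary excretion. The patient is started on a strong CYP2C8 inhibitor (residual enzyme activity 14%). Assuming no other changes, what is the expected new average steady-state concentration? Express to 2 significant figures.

81 ng/mL

CYP2C8: 0.32 × 0.14 = 0.0448
CYP2B6: 0.51 (unchanged)
Other: 0.17 (unchanged)
CL_new/CL_old = 0.0448 + 0.51 + 0.17 = 0.7248.
With dosing unchanged, average steady-state concentration scales as 1/CL: 59.0 / 0.7248 = 81 ng/mL.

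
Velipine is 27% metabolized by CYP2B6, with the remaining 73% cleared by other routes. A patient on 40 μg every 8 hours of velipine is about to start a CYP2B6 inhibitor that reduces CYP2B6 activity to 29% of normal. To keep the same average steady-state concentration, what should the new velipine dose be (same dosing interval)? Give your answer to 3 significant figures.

32.3 μg

CYP2B6: 0.27 × 0.29 = 0.0783
Other: 0.73 (unchanged)
New clearance relative to baseline: 0.0783 + 0.73 = 0.8083.
Css,avg = (dose rate)/CL, so holding Css fixed requires dose ∝ CL: 40 × 0.8083 = 32.3 μg.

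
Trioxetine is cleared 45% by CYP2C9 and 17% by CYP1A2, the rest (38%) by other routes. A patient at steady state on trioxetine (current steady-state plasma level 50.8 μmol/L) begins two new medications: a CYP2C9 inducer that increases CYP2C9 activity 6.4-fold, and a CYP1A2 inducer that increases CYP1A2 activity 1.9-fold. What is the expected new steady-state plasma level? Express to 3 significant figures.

CYP2C9: 0.45 × 6.4 = 2.88
CYP1A2: 0.17 × 1.9 = 0.323
Other: 0.38 (unchanged)
Relative clearance = 2.88 + 0.323 + 0.38 = 3.583.
Dividing the baseline by the relative clearance: 50.8 / 3.583 = 14.2 μmol/L.

14.2 μmol/L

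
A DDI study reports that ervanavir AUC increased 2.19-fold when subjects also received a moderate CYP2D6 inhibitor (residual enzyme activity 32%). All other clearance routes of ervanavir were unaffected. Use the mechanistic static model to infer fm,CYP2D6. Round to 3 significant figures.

0.799

Call the CYP2D6 fraction fm. After the interaction, CL_new/CL_old = fm × 0.32 + (1 − fm).
AUC ratio = 1 / (new CL fraction), so new CL fraction = 1 / 2.19 = 0.4566.
fm × 0.32 + 1 − fm = 0.4566  ⇒  fm × (0.32 − 1) = −0.5434  ⇒  fm = 0.799.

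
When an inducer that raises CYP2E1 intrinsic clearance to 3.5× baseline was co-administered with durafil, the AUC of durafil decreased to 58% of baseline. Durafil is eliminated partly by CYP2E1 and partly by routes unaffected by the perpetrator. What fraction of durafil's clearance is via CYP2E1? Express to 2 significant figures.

Let x = fm,CYP2E1. Because AUC ∝ 1/CL, relative clearance rose to 1/0.580 = 1.724.
Only the CYP2E1 route changed, so 1.724 = x·3.5 + (1 − x), giving x = 0.29.

0.29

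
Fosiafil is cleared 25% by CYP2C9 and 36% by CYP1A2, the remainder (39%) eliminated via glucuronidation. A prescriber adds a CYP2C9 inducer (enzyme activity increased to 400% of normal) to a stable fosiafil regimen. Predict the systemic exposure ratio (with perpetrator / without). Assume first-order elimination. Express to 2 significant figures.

0.57

The CYP2C9 pathway (25% of clearance) is boosted to 4× activity: 0.25 × 4 = 1.
CYP1A2 (36%) and the residual 39% are unaffected.
New clearance relative to baseline: 1 + 0.36 + 0.39 = 1.75.
Systemic exposure ratio = CL_old/CL_new = 1 / 1.75 = 0.57.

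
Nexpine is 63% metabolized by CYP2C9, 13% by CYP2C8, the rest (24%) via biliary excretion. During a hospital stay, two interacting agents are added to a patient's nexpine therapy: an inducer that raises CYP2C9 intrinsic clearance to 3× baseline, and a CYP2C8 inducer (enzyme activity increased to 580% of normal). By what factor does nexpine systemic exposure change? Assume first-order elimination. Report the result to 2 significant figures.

0.35

CYP2C9: 0.63 × 3 = 1.89
CYP2C8: 0.13 × 5.8 = 0.754
Other: 0.24 (unchanged)
New clearance relative to baseline: 1.89 + 0.754 + 0.24 = 2.884.
Systemic exposure ∝ 1/CL: fold-change = 1 / 2.884 = 0.35.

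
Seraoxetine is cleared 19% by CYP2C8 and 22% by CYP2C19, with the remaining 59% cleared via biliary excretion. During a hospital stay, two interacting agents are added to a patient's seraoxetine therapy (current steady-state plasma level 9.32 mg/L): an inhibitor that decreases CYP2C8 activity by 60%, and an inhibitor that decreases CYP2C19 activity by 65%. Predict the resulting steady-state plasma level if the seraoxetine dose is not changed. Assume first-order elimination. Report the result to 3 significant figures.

12.5 mg/L

The CYP2C8 pathway (19% of clearance) is reduced to 0.4× activity: 0.19 × 0.4 = 0.076.
The CYP2C19 pathway (22% of clearance) is reduced to 0.35× activity: 0.22 × 0.35 = 0.077.
The remaining 59% of clearance is unaffected.
New clearance relative to baseline: 0.076 + 0.077 + 0.59 = 0.743.
New steady-state plasma level = 9.32 / 0.743 = 12.5 mg/L (concentration scales inversely with clearance).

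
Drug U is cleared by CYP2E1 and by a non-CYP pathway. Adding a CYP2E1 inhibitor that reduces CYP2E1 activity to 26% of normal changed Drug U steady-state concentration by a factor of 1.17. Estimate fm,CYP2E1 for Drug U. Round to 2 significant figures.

Write x for the fraction cleared via CYP2E1. The observed steady-state concentration change means clearance fell to 1/1.17 = 0.8547 of baseline.
Only the CYP2E1 route changed, so 0.8547 = x·0.26 + (1 − x), giving x = 0.20.

0.20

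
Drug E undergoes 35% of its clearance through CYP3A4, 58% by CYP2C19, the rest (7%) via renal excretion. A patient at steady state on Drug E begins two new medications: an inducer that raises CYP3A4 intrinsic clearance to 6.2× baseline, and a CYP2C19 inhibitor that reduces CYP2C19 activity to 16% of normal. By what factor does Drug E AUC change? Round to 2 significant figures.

The CYP3A4 pathway (35% of clearance) rises to 6.2× activity: 0.35 × 6.2 = 2.17.
The CYP2C19 pathway (58% of clearance) is reduced to 0.16× activity: 0.58 × 0.16 = 0.0928.
The remaining 7% of clearance is unaffected.
CL_new/CL_old = 2.17 + 0.0928 + 0.07 = 2.3328.
AUC ∝ 1/CL: fold-change = 1 / 2.3328 = 0.43.

0.43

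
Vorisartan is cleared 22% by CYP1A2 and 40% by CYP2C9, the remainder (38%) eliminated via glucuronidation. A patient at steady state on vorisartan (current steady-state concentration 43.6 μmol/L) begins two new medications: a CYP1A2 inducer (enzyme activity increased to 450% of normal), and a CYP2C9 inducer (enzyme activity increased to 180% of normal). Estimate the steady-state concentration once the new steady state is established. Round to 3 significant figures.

20.9 μmol/L

CYP1A2: 0.22 × 4.5 = 0.99
CYP2C9: 0.4 × 1.8 = 0.72
Other: 0.38 (unchanged)
CL_new/CL_old = 0.99 + 0.72 + 0.38 = 2.09.
New steady-state concentration = 43.6 / 2.09 = 20.9 μmol/L (concentration scales inversely with clearance).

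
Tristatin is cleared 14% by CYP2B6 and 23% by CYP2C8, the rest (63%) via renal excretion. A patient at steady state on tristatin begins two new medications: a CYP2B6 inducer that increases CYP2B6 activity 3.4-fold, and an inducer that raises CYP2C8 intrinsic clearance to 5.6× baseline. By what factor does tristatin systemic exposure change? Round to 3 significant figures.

The CYP2B6 pathway (14% of clearance) rises to 3.4× activity: 0.14 × 3.4 = 0.476.
The CYP2C8 pathway (23% of clearance) is boosted to 5.6× activity: 0.23 × 5.6 = 1.288.
Non-CYP routes (63%) are unchanged.
New clearance relative to baseline: 0.476 + 1.288 + 0.63 = 2.394.
Net systemic exposure ratio = 1 / 2.394 = 0.418.

0.418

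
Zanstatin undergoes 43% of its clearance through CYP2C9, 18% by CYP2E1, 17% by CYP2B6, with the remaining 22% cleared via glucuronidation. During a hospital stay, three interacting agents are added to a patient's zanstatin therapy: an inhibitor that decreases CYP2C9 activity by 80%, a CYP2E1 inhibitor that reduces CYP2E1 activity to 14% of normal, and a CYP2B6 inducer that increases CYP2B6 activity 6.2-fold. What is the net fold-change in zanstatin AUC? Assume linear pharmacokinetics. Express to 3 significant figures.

CYP2C9: 0.43 × 0.2 = 0.086
CYP2E1: 0.18 × 0.14 = 0.0252
CYP2B6: 0.17 × 6.2 = 1.054
Other: 0.22 (unchanged)
New clearance relative to baseline: 0.086 + 0.0252 + 1.054 + 0.22 = 1.3852.
AUC ∝ 1/CL: fold-change = 1 / 1.3852 = 0.722.

0.722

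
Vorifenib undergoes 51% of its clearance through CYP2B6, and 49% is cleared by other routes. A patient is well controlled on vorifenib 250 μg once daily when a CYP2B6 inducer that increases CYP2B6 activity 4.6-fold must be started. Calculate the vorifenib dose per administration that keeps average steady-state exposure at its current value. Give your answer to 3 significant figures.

The CYP2B6 pathway (51% of clearance) increases to 4.6× activity: 0.51 × 4.6 = 2.346.
Non-CYP routes (49%) are unchanged.
Relative clearance = 2.346 + 0.49 = 2.836.
Css,avg = (dose rate)/CL, so holding Css fixed requires dose ∝ CL: 250 × 2.836 = 709 μg.

709 μg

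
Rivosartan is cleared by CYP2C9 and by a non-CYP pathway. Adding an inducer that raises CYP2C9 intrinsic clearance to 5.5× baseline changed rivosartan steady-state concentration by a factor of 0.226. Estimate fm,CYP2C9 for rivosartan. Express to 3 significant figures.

Let x = fm,CYP2C9. Because steady-state concentration ∝ 1/CL, relative clearance rose to 1/0.226 = 4.425.
Setting x·5.5 + (1 − x) = 4.425 and solving: x = (4.425 − 1)/(5.5 − 1) = 0.761.

0.761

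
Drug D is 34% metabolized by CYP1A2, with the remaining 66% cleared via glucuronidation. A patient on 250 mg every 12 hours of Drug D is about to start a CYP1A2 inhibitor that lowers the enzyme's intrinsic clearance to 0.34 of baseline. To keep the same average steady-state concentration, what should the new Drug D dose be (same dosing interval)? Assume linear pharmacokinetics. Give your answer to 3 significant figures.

The CYP1A2 pathway (34% of clearance) drops to 0.34× activity: 0.34 × 0.34 = 0.1156.
The remaining 66% of clearance is unaffected.
CL_new/CL_old = 0.1156 + 0.66 = 0.7756.
To maintain the same steady-state level, dose must scale with clearance: new dose = 250 × 0.7756 = 194 mg.

194 mg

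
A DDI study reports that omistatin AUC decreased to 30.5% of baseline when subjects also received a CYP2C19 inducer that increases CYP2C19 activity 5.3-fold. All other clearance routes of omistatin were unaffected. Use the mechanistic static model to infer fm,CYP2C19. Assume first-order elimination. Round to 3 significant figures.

0.530

CL'/CL = 1 / 0.305 = 3.279
5.3·fm + (1 − fm) = 3.279
fm = (3.279 − 1) / (5.3 − 1) = 0.530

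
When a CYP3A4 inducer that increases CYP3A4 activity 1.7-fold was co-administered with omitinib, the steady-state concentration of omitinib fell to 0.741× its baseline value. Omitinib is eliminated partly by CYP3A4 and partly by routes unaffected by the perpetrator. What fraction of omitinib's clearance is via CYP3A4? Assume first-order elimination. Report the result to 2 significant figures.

Write x for the fraction cleared via CYP3A4. The observed steady-state concentration change means clearance rose to 1/0.741 = 1.35 of baseline.
Only the CYP3A4 route changed, so 1.35 = x·1.7 + (1 − x), giving x = 0.50.

0.50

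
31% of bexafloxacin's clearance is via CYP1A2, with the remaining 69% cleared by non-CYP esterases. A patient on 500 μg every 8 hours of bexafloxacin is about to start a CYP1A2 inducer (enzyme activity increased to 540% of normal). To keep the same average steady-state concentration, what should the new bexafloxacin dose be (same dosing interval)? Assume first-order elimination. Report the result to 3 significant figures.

1.18 × 10³ μg

The CYP1A2 pathway (31% of clearance) increases to 5.4× activity: 0.31 × 5.4 = 1.674.
Non-CYP routes (69%) are unchanged.
Relative clearance = 1.674 + 0.69 = 2.364.
Exposure is unchanged when dose changes in proportion to clearance. New dose = 500 μg × 2.364 = 1.18 × 10³ μg.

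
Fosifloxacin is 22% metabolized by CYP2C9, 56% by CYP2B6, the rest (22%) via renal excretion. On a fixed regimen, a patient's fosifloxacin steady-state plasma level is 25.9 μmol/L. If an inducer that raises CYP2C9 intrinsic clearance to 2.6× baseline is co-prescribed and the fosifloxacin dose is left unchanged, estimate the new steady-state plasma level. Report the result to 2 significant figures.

CYP2C9: 0.22 × 2.6 = 0.572
CYP2B6: 0.56 (unchanged)
Other: 0.22 (unchanged)
CL_new/CL_old = 0.572 + 0.56 + 0.22 = 1.352.
With dosing unchanged, steady-state plasma level scales as 1/CL: 25.9 / 1.352 = 19 μmol/L.

19 μmol/L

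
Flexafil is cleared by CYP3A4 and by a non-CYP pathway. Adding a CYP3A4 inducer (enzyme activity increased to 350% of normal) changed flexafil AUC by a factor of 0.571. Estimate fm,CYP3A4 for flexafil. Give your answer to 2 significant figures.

0.30

CL'/CL = 1 / 0.571 = 1.751
3.5·fm + (1 − fm) = 1.751
fm = (1.751 − 1) / (3.5 − 1) = 0.30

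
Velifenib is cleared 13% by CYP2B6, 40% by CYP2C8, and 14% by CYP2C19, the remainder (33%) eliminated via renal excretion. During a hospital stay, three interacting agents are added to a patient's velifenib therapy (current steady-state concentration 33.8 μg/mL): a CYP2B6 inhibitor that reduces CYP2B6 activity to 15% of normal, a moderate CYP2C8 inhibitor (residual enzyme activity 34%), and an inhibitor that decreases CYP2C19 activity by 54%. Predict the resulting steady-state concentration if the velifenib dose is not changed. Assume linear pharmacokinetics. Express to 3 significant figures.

61.5 μg/mL

CYP2B6: 0.13 × 0.15 = 0.0195
CYP2C8: 0.4 × 0.34 = 0.136
CYP2C19: 0.14 × 0.46 = 0.0644
Other: 0.33 (unchanged)
Relative clearance = 0.0195 + 0.136 + 0.0644 + 0.33 = 0.5499.
Dividing the baseline by the relative clearance: 33.8 / 0.5499 = 61.5 μg/mL.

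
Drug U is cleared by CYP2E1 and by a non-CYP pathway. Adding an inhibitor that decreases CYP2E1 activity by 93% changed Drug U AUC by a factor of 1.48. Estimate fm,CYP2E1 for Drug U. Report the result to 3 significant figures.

0.349

Let fm be the CYP2E1 fraction. New clearance relative to baseline = fm × 0.07 + (1 − fm).
AUC ratio = 1 / (new CL fraction), so new CL fraction = 1 / 1.48 = 0.6757.
fm × 0.07 + 1 − fm = 0.6757  ⇒  fm × (0.07 − 1) = −0.3243  ⇒  fm = 0.349.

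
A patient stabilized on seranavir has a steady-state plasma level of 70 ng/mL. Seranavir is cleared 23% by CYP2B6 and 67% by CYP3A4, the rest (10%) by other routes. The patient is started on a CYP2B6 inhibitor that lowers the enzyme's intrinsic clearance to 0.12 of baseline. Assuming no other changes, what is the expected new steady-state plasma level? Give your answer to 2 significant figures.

88 ng/mL

The CYP2B6 pathway (23% of clearance) drops to 0.12× activity: 0.23 × 0.12 = 0.0276.
CYP3A4 (67%) and the residual 10% are unaffected.
Relative clearance = 0.0276 + 0.67 + 0.1 = 0.7976.
New steady-state plasma level = baseline ÷ relative clearance = 70 / 0.7976 = 88 ng/mL.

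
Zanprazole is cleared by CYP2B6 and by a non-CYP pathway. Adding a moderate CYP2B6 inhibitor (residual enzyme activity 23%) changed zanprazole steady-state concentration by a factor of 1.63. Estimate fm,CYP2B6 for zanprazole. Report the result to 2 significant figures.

0.50

Let x = fm,CYP2B6. Because steady-state concentration ∝ 1/CL, relative clearance fell to 1/1.63 = 0.6135.
Only the CYP2B6 route changed, so 0.6135 = x·0.23 + (1 − x), giving x = 0.50.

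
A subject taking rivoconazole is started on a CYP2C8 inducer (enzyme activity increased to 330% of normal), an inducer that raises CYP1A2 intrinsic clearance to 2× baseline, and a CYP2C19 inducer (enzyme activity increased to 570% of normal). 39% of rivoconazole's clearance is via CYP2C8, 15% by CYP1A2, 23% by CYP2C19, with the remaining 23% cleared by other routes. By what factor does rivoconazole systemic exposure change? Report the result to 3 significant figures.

0.320

CYP2C8: 0.39 × 3.3 = 1.287
CYP1A2: 0.15 × 2 = 0.3
CYP2C19: 0.23 × 5.7 = 1.311
Other: 0.23 (unchanged)
New clearance relative to baseline: 1.287 + 0.3 + 1.311 + 0.23 = 3.128.
Systemic exposure ∝ 1/CL: fold-change = 1 / 3.128 = 0.320.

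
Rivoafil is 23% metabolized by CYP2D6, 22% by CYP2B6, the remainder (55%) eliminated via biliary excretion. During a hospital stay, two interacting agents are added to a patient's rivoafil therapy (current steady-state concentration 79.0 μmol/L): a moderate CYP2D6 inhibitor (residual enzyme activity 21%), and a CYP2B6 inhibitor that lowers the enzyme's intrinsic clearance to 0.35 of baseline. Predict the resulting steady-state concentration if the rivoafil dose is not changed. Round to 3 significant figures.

The CYP2D6 pathway (23% of clearance) drops to 0.21× activity: 0.23 × 0.21 = 0.0483.
The CYP2B6 pathway (22% of clearance) drops to 0.35× activity: 0.22 × 0.35 = 0.077.
The remaining 55% of clearance is unaffected.
Relative clearance = 0.0483 + 0.077 + 0.55 = 0.6753.
Steady-state concentration ∝ 1/CL: new value = 79.0 / 0.6753 = 117 μmol/L.

117 μmol/L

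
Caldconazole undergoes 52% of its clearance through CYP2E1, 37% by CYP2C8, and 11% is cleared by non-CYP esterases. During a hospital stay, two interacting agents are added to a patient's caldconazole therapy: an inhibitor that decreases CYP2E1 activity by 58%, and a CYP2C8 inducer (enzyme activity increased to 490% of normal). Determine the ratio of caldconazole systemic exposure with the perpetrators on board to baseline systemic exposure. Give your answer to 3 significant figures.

0.467

CYP2E1: 0.52 × 0.42 = 0.2184
CYP2C8: 0.37 × 4.9 = 1.813
Other: 0.11 (unchanged)
Relative clearance = 0.2184 + 1.813 + 0.11 = 2.1414.
Because systemic exposure varies inversely with clearance, the combined effect is 1 / 2.1414 = 0.467.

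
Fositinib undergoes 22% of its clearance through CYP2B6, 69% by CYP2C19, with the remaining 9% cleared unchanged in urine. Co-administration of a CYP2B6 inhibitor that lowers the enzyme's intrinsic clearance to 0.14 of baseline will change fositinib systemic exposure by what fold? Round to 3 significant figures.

The CYP2B6 pathway (22% of clearance) falls to 0.14× activity: 0.22 × 0.14 = 0.0308.
CYP2C19 (69%) and the residual 9% are unaffected.
New clearance relative to baseline: 0.0308 + 0.69 + 0.09 = 0.8108.
Since systemic exposure ∝ 1/CL, the ratio is 1 / 0.8108 = 1.23.

1.23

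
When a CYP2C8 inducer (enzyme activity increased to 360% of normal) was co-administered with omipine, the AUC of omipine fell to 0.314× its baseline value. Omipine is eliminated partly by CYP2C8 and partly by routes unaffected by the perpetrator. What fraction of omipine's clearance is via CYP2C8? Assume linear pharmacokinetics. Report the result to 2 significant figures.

0.84

CL'/CL = 1 / 0.314 = 3.185
3.6·fm + (1 − fm) = 3.185
fm = (3.185 − 1) / (3.6 − 1) = 0.84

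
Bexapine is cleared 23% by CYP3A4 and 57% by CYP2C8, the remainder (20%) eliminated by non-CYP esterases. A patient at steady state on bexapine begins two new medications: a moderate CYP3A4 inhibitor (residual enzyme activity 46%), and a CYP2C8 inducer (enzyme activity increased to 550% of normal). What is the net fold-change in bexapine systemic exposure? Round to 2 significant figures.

CYP3A4: 0.23 × 0.46 = 0.1058
CYP2C8: 0.57 × 5.5 = 3.135
Other: 0.2 (unchanged)
New clearance relative to baseline: 0.1058 + 3.135 + 0.2 = 3.4408.
Net systemic exposure ratio = 1 / 3.4408 = 0.29.

0.29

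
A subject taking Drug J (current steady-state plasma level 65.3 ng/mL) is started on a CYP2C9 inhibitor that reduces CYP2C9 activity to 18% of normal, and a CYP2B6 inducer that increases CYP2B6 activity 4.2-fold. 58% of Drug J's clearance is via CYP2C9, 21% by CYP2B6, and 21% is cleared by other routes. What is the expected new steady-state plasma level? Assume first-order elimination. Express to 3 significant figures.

The CYP2C9 pathway (58% of clearance) drops to 0.18× activity: 0.58 × 0.18 = 0.1044.
The CYP2B6 pathway (21% of clearance) increases to 4.2× activity: 0.21 × 4.2 = 0.882.
Non-CYP routes (21%) are unchanged.
CL_new/CL_old = 0.1044 + 0.882 + 0.21 = 1.1964.
Dividing the baseline by the relative clearance: 65.3 / 1.1964 = 54.6 ng/mL.

54.6 ng/mL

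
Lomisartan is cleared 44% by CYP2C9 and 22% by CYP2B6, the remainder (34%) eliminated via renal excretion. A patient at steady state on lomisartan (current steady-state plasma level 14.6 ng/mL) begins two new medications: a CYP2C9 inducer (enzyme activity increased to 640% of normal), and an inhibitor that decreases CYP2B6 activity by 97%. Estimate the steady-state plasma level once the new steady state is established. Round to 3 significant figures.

4.62 ng/mL

The CYP2C9 pathway (44% of clearance) rises to 6.4× activity: 0.44 × 6.4 = 2.816.
The CYP2B6 pathway (22% of clearance) drops to 0.03× activity: 0.22 × 0.03 = 0.0066.
Non-CYP routes (34%) are unchanged.
New clearance relative to baseline: 2.816 + 0.0066 + 0.34 = 3.1626.
New steady-state plasma level = 14.6 / 3.1626 = 4.62 ng/mL (concentration scales inversely with clearance).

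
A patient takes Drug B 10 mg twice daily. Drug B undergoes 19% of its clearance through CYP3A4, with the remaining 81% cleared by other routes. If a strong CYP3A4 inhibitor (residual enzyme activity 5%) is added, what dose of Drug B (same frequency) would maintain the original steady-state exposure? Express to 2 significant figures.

8.2 mg

The CYP3A4 pathway (19% of clearance) is reduced to 0.05× activity: 0.19 × 0.05 = 0.0095.
Non-CYP routes (81%) are unchanged.
CL_new/CL_old = 0.0095 + 0.81 = 0.8195.
To maintain the same steady-state level, dose must scale with clearance: new dose = 10 × 0.8195 = 8.2 mg.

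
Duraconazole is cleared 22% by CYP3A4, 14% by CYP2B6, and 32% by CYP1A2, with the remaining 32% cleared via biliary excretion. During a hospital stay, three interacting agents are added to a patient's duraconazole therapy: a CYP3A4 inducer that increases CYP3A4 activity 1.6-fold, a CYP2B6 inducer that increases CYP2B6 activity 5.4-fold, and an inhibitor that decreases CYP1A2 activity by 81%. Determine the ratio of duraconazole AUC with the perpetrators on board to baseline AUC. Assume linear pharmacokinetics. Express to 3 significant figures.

0.672

The CYP3A4 pathway (22% of clearance) rises to 1.6× activity: 0.22 × 1.6 = 0.352.
The CYP2B6 pathway (14% of clearance) increases to 5.4× activity: 0.14 × 5.4 = 0.756.
The CYP1A2 pathway (32% of clearance) falls to 0.19× activity: 0.32 × 0.19 = 0.0608.
Non-CYP routes (32%) are unchanged.
CL_new/CL_old = 0.352 + 0.756 + 0.0608 + 0.32 = 1.4888.
Because AUC varies inversely with clearance, the combined effect is 1 / 1.4888 = 0.672.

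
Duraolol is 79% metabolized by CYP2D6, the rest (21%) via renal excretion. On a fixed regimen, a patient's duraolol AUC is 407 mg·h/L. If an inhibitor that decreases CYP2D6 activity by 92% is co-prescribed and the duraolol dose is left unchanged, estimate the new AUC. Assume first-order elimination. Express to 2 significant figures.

CYP2D6: 0.79 × 0.08 = 0.0632
Other: 0.21 (unchanged)
CL_new/CL_old = 0.0632 + 0.21 = 0.2732.
With dosing unchanged, AUC scales as 1/CL: 407 / 0.2732 = 1.5 × 10³ mg·h/L.

1.5 × 10³ mg·h/L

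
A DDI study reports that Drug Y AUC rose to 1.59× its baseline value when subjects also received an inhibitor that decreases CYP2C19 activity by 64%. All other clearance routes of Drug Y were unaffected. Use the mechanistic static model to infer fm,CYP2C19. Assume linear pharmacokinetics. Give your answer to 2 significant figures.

Call the CYP2C19 fraction fm. After the interaction, CL_new/CL_old = fm × 0.36 + (1 − fm).
AUC ratio = 1 / (new CL fraction), so new CL fraction = 1 / 1.59 = 0.6289.
fm × 0.36 + 1 − fm = 0.6289  ⇒  fm × (0.36 − 1) = −0.3711  ⇒  fm = 0.58.

0.58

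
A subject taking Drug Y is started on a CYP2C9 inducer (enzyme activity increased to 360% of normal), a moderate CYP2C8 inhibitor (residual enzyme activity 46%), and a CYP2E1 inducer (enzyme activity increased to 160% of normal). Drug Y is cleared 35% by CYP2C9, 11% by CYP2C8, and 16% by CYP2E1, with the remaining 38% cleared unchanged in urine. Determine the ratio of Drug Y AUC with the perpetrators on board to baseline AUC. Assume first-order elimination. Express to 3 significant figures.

0.514

The CYP2C9 pathway (35% of clearance) is boosted to 3.6× activity: 0.35 × 3.6 = 1.26.
The CYP2C8 pathway (11% of clearance) drops to 0.46× activity: 0.11 × 0.46 = 0.0506.
The CYP2E1 pathway (16% of clearance) rises to 1.6× activity: 0.16 × 1.6 = 0.256.
Non-CYP routes (38%) are unchanged.
New clearance relative to baseline: 1.26 + 0.0506 + 0.256 + 0.38 = 1.9466.
Because AUC varies inversely with clearance, the combined effect is 1 / 1.9466 = 0.514.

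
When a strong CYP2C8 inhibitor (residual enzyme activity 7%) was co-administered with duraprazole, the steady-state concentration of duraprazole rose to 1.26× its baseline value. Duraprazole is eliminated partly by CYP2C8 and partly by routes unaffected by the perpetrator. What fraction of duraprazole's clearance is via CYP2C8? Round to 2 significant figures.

Call the CYP2C8 fraction fm. After the interaction, CL_new/CL_old = fm × 0.07 + (1 − fm).
Steady-state concentration ratio = 1 / (new CL fraction), so new CL fraction = 1 / 1.26 = 0.7937.
fm × 0.07 + 1 − fm = 0.7937  ⇒  fm × (0.07 − 1) = −0.2063  ⇒  fm = 0.22.

0.22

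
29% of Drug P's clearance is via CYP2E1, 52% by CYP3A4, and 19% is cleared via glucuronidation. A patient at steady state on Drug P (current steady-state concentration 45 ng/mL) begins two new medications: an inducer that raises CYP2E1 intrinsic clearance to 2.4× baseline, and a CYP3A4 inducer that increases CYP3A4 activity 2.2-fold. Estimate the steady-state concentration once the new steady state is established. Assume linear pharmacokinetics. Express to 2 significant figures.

22 ng/mL

CYP2E1: 0.29 × 2.4 = 0.696
CYP3A4: 0.52 × 2.2 = 1.144
Other: 0.19 (unchanged)
CL_new/CL_old = 0.696 + 1.144 + 0.19 = 2.03.
Dividing the baseline by the relative clearance: 45 / 2.03 = 22 ng/mL.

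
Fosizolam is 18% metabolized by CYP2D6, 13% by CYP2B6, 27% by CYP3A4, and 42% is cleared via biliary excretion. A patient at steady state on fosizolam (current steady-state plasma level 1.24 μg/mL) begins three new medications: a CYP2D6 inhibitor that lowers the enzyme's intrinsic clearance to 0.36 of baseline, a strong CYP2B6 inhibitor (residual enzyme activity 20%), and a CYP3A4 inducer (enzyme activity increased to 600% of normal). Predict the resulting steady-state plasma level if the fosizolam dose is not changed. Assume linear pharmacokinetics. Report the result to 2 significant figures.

0.58 μg/mL

The CYP2D6 pathway (18% of clearance) falls to 0.36× activity: 0.18 × 0.36 = 0.0648.
The CYP2B6 pathway (13% of clearance) is reduced to 0.2× activity: 0.13 × 0.2 = 0.026.
The CYP3A4 pathway (27% of clearance) increases to 6× activity: 0.27 × 6 = 1.62.
The remaining 42% of clearance is unaffected.
Relative clearance = 0.0648 + 0.026 + 1.62 + 0.42 = 2.1308.
Dividing the baseline by the relative clearance: 1.24 / 2.1308 = 0.58 μg/mL.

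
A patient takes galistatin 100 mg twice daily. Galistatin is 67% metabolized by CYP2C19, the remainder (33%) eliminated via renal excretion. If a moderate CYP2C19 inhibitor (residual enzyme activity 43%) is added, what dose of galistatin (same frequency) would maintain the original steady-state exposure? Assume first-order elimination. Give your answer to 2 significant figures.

62 mg

The CYP2C19 pathway (67% of clearance) drops to 0.43× activity: 0.67 × 0.43 = 0.2881.
Non-CYP routes (33%) are unchanged.
Relative clearance = 0.2881 + 0.33 = 0.6181.
To maintain the same steady-state level, dose must scale with clearance: new dose = 100 × 0.6181 = 62 mg.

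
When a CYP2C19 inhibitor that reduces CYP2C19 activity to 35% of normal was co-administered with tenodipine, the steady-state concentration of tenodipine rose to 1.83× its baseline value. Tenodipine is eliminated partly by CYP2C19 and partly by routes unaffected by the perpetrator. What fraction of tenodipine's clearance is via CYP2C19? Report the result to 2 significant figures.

Let fm be the CYP2C19 fraction. New clearance relative to baseline = fm × 0.35 + (1 − fm).
Steady-state concentration ratio = 1 / (new CL fraction), so new CL fraction = 1 / 1.83 = 0.5464.
fm × 0.35 + 1 − fm = 0.5464  ⇒  fm × (0.35 − 1) = −0.4536  ⇒  fm = 0.70.

0.70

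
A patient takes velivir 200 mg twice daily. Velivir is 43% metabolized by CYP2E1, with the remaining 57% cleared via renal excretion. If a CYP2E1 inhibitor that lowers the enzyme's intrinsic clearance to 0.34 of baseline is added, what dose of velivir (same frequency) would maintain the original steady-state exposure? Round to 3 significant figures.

143 mg

The CYP2E1 pathway (43% of clearance) falls to 0.34× activity: 0.43 × 0.34 = 0.1462.
The remaining 57% of clearance is unaffected.
CL_new/CL_old = 0.1462 + 0.57 = 0.7162.
Css,avg = (dose rate)/CL, so holding Css fixed requires dose ∝ CL: 200 × 0.7162 = 143 mg.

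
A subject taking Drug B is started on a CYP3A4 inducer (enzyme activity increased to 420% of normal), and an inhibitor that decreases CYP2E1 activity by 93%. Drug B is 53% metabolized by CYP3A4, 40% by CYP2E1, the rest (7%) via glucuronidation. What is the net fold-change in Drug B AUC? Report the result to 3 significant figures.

0.430

The CYP3A4 pathway (53% of clearance) rises to 4.2× activity: 0.53 × 4.2 = 2.226.
The CYP2E1 pathway (40% of clearance) falls to 0.07× activity: 0.4 × 0.07 = 0.028.
The remaining 7% of clearance is unaffected.
CL_new/CL_old = 2.226 + 0.028 + 0.07 = 2.324.
AUC ∝ 1/CL: fold-change = 1 / 2.324 = 0.430.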